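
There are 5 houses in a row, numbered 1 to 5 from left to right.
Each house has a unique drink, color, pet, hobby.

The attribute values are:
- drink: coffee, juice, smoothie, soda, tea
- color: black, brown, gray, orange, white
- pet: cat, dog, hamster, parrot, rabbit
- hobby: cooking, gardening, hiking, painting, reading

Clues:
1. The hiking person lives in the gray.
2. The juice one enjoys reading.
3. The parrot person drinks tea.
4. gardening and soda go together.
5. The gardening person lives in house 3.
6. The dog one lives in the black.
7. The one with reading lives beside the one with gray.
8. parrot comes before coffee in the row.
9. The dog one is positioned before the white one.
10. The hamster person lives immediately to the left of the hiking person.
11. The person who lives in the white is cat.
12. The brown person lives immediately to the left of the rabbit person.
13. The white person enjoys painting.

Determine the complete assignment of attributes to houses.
Solution:

House | Drink | Color | Pet | Hobby
-----------------------------------
  1   | juice | brown | hamster | reading
  2   | smoothie | gray | rabbit | hiking
  3   | soda | black | dog | gardening
  4   | tea | orange | parrot | cooking
  5   | coffee | white | cat | painting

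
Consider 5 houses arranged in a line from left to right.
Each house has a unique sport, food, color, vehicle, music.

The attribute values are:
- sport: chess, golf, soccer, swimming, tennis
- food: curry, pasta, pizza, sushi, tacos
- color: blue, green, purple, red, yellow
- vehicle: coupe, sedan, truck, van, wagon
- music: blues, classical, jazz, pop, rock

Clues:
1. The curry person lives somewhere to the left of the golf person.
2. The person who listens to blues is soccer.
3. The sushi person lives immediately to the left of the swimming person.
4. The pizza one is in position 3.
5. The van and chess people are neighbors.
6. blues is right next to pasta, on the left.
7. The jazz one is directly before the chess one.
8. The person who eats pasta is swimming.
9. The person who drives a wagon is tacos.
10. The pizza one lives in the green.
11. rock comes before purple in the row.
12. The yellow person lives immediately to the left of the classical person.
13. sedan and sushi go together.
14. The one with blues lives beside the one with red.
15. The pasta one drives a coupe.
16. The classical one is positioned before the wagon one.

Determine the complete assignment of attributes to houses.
Solution:

House | Sport | Food | Color | Vehicle | Music
----------------------------------------------
  1   | soccer | sushi | yellow | sedan | blues
  2   | swimming | pasta | red | coupe | classical
  3   | tennis | pizza | green | van | jazz
  4   | chess | curry | blue | truck | rock
  5   | golf | tacos | purple | wagon | pop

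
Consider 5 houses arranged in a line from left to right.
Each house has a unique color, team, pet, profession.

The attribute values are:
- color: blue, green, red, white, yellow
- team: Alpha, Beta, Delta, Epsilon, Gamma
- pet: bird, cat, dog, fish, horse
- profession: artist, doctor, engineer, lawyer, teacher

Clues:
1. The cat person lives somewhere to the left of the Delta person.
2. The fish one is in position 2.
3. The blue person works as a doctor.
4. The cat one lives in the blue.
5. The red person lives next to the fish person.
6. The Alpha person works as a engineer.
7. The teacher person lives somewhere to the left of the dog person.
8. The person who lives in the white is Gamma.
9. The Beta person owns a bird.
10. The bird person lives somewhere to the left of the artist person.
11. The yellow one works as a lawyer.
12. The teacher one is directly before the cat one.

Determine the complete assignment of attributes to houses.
Solution:

House | Color | Team | Pet | Profession
---------------------------------------
  1   | red | Alpha | horse | engineer
  2   | white | Gamma | fish | teacher
  3   | blue | Epsilon | cat | doctor
  4   | yellow | Beta | bird | lawyer
  5   | green | Delta | dog | artist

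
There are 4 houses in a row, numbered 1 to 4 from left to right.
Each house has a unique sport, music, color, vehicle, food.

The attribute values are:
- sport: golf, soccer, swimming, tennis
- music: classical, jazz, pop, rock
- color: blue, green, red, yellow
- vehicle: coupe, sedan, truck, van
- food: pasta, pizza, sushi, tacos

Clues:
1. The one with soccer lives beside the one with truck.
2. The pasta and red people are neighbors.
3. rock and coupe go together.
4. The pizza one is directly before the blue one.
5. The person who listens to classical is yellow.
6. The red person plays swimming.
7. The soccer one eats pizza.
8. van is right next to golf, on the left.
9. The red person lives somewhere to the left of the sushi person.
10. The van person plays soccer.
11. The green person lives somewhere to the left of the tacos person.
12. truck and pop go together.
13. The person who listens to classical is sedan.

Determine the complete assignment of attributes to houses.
Solution:

House | Sport | Music | Color | Vehicle | Food
----------------------------------------------
  1   | soccer | jazz | green | van | pizza
  2   | golf | pop | blue | truck | pasta
  3   | swimming | rock | red | coupe | tacos
  4   | tennis | classical | yellow | sedan | sushi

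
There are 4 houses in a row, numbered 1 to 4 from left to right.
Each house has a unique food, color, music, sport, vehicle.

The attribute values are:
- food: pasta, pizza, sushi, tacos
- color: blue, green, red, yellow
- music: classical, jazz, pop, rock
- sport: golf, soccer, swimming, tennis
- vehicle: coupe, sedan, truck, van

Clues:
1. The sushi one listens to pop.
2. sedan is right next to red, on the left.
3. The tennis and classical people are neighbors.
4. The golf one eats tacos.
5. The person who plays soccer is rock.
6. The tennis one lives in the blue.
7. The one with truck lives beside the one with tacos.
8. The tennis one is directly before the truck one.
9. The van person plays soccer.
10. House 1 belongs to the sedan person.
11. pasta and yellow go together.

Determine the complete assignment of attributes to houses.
Solution:

House | Food | Color | Music | Sport | Vehicle
----------------------------------------------
  1   | sushi | blue | pop | tennis | sedan
  2   | pizza | red | classical | swimming | truck
  3   | tacos | green | jazz | golf | coupe
  4   | pasta | yellow | rock | soccer | van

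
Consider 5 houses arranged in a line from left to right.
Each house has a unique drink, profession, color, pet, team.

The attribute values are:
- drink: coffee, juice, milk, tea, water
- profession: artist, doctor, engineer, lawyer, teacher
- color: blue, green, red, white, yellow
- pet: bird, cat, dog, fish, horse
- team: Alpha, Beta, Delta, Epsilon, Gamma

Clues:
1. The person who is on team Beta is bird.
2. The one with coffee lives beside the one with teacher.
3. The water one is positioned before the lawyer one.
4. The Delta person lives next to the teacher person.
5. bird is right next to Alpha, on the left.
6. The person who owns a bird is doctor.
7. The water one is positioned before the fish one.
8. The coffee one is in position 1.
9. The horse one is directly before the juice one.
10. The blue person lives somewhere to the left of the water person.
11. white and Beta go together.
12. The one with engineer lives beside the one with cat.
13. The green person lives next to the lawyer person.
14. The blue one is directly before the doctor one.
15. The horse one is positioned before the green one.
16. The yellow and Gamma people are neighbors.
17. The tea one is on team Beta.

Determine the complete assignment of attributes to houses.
Solution:

House | Drink | Profession | Color | Pet | Team
-----------------------------------------------
  1   | coffee | engineer | yellow | horse | Delta
  2   | juice | teacher | blue | cat | Gamma
  3   | tea | doctor | white | bird | Beta
  4   | water | artist | green | dog | Alpha
  5   | milk | lawyer | red | fish | Epsilon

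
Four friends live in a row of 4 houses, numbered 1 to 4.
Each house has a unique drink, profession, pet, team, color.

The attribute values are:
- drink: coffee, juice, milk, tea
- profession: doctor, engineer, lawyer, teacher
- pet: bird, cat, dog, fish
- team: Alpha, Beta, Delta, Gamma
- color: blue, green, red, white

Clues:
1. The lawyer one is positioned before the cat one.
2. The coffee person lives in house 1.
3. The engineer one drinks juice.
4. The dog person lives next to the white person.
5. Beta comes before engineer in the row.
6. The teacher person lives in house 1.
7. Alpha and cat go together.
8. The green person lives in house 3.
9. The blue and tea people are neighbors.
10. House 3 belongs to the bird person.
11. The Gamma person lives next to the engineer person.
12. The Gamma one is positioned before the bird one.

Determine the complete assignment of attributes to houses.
Solution:

House | Drink | Profession | Pet | Team | Color
-----------------------------------------------
  1   | coffee | teacher | dog | Beta | blue
  2   | tea | lawyer | fish | Gamma | white
  3   | juice | engineer | bird | Delta | green
  4   | milk | doctor | cat | Alpha | red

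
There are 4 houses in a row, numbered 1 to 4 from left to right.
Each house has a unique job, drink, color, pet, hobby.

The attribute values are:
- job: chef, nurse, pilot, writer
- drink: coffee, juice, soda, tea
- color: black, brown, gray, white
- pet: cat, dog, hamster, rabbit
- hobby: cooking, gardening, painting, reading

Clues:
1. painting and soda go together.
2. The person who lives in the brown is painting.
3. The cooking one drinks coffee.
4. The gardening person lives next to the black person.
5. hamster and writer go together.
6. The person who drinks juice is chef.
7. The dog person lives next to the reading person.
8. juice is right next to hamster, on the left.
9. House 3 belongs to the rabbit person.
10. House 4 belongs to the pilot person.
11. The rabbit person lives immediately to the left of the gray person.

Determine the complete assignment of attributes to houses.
Solution:

House | Job | Drink | Color | Pet | Hobby
-----------------------------------------
  1   | chef | juice | white | dog | gardening
  2   | writer | tea | black | hamster | reading
  3   | nurse | soda | brown | rabbit | painting
  4   | pilot | coffee | gray | cat | cooking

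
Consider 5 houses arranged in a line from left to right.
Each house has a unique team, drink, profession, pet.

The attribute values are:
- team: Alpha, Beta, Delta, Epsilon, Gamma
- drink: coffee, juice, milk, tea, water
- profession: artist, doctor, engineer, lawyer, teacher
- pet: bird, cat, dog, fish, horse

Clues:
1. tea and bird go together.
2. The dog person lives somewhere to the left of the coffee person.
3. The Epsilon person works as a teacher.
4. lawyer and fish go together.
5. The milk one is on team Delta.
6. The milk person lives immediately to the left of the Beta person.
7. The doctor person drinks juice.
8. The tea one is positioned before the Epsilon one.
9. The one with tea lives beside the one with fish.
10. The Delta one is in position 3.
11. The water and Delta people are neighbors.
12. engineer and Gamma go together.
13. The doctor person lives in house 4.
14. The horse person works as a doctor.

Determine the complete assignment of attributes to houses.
Solution:

House | Team | Drink | Profession | Pet
---------------------------------------
  1   | Gamma | tea | engineer | bird
  2   | Alpha | water | lawyer | fish
  3   | Delta | milk | artist | dog
  4   | Beta | juice | doctor | horse
  5   | Epsilon | coffee | teacher | cat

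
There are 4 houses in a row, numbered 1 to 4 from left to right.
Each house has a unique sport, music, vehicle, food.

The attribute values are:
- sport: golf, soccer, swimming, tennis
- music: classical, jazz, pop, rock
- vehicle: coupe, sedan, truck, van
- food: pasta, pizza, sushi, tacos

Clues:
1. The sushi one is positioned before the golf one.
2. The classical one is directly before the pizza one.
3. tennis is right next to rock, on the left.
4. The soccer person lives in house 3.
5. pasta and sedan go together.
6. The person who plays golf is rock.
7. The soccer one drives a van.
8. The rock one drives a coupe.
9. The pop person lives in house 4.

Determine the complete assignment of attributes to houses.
Solution:

House | Sport | Music | Vehicle | Food
--------------------------------------
  1   | tennis | classical | truck | sushi
  2   | golf | rock | coupe | pizza
  3   | soccer | jazz | van | tacos
  4   | swimming | pop | sedan | pasta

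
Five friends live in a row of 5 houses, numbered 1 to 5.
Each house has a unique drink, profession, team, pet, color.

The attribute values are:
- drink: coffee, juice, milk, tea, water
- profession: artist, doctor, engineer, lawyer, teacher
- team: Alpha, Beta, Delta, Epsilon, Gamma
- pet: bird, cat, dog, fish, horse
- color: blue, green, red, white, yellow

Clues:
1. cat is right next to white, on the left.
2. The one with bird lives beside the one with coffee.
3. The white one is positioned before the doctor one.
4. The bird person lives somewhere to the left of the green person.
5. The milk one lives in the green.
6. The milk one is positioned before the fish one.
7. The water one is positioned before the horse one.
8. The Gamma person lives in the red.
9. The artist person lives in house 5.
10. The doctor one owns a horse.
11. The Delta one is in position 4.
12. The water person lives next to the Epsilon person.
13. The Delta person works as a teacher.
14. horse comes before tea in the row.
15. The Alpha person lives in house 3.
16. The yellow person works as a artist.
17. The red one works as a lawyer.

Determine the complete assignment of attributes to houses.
Solution:

House | Drink | Profession | Team | Pet | Color
-----------------------------------------------
  1   | water | lawyer | Gamma | cat | red
  2   | juice | engineer | Epsilon | bird | white
  3   | coffee | doctor | Alpha | horse | blue
  4   | milk | teacher | Delta | dog | green
  5   | tea | artist | Beta | fish | yellow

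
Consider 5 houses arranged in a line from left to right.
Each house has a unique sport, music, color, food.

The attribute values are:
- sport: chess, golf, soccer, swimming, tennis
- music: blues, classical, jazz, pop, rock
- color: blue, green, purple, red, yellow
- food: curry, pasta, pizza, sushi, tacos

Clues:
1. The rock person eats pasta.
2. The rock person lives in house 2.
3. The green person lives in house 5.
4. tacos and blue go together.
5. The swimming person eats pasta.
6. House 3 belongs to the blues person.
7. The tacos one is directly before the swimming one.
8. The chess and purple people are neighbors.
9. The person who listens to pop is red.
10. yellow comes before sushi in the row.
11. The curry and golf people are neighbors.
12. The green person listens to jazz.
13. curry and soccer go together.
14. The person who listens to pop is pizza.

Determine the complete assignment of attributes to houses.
Solution:

House | Sport | Music | Color | Food
------------------------------------
  1   | chess | classical | blue | tacos
  2   | swimming | rock | purple | pasta
  3   | soccer | blues | yellow | curry
  4   | golf | pop | red | pizza
  5   | tennis | jazz | green | sushi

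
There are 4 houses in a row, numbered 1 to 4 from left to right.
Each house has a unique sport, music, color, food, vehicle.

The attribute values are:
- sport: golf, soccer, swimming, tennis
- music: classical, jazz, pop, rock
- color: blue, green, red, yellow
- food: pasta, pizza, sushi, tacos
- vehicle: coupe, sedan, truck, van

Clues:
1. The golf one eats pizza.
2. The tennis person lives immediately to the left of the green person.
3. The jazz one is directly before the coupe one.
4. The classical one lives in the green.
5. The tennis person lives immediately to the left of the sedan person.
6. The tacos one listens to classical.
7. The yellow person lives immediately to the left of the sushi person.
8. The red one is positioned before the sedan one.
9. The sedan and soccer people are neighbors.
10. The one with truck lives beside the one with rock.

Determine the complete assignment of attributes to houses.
Solution:

House | Sport | Music | Color | Food | Vehicle
----------------------------------------------
  1   | golf | jazz | yellow | pizza | truck
  2   | tennis | rock | red | sushi | coupe
  3   | swimming | classical | green | tacos | sedan
  4   | soccer | pop | blue | pasta | van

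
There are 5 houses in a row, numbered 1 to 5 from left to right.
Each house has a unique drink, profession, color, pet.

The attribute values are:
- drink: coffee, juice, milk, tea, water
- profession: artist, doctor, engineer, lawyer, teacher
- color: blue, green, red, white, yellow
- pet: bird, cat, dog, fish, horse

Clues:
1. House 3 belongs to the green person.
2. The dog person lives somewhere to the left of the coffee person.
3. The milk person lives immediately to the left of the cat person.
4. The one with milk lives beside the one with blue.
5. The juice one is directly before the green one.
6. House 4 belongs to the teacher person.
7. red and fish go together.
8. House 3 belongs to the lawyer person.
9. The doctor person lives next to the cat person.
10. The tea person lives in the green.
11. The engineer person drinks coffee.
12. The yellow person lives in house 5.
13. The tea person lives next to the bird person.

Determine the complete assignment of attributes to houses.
Solution:

House | Drink | Profession | Color | Pet
----------------------------------------
  1   | milk | doctor | red | fish
  2   | juice | artist | blue | cat
  3   | tea | lawyer | green | dog
  4   | water | teacher | white | bird
  5   | coffee | engineer | yellow | horse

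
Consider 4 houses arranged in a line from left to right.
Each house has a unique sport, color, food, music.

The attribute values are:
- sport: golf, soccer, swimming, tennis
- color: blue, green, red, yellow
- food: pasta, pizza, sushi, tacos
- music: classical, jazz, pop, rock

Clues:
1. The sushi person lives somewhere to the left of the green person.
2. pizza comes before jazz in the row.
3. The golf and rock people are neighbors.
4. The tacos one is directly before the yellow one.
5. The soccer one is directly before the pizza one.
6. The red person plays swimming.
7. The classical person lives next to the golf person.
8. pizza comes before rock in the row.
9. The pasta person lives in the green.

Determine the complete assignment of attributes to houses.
Solution:

House | Sport | Color | Food | Music
------------------------------------
  1   | soccer | blue | tacos | classical
  2   | golf | yellow | pizza | pop
  3   | swimming | red | sushi | rock
  4   | tennis | green | pasta | jazz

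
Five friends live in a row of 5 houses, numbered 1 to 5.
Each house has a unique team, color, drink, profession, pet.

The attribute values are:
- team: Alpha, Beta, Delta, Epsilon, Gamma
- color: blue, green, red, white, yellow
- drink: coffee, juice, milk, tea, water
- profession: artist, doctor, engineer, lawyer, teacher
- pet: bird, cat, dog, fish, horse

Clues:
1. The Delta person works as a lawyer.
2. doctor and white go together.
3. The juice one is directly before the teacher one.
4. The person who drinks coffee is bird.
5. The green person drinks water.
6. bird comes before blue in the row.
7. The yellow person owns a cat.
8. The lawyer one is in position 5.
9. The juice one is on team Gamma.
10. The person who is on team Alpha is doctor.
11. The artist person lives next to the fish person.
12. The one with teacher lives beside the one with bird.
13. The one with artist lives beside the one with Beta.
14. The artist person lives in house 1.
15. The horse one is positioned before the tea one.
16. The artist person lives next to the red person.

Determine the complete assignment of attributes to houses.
Solution:

House | Team | Color | Drink | Profession | Pet
-----------------------------------------------
  1   | Gamma | yellow | juice | artist | cat
  2   | Beta | red | milk | teacher | fish
  3   | Alpha | white | coffee | doctor | bird
  4   | Epsilon | green | water | engineer | horse
  5   | Delta | blue | tea | lawyer | dog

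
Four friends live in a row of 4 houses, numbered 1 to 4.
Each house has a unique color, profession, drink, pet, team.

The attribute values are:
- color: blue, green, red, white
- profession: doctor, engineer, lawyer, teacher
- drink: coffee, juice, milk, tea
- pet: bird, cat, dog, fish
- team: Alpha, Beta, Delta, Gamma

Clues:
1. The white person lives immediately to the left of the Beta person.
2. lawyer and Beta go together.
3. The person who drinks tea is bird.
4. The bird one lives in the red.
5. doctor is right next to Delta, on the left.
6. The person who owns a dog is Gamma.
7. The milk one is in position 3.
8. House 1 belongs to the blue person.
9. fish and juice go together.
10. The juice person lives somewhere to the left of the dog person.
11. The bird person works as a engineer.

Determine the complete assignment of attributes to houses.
Solution:

House | Color | Profession | Drink | Pet | Team
-----------------------------------------------
  1   | blue | doctor | juice | fish | Alpha
  2   | red | engineer | tea | bird | Delta
  3   | white | teacher | milk | dog | Gamma
  4   | green | lawyer | coffee | cat | Beta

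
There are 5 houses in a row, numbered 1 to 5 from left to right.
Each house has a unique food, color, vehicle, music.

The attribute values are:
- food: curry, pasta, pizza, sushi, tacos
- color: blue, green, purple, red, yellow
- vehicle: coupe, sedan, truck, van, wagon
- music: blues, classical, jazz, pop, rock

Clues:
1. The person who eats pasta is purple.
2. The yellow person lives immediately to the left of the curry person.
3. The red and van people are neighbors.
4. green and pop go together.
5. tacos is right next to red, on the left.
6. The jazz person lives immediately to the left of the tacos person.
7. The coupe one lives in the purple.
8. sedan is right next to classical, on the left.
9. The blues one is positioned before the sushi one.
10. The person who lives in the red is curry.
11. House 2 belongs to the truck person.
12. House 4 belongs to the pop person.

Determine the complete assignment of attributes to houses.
Solution:

House | Food | Color | Vehicle | Music
--------------------------------------
  1   | pizza | blue | sedan | jazz
  2   | tacos | yellow | truck | classical
  3   | curry | red | wagon | blues
  4   | sushi | green | van | pop
  5   | pasta | purple | coupe | rock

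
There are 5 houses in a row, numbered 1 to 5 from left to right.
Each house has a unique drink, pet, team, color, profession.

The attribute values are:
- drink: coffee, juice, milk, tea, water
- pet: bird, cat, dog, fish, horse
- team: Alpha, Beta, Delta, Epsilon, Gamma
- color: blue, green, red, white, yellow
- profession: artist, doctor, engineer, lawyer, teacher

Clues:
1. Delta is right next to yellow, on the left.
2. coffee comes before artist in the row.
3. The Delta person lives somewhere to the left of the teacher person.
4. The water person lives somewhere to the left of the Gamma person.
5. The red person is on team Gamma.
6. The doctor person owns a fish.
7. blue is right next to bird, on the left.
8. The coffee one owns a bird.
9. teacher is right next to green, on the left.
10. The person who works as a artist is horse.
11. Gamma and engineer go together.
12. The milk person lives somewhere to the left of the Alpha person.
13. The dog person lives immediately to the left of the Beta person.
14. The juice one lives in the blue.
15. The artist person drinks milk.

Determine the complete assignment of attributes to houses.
Solution:

House | Drink | Pet | Team | Color | Profession
-----------------------------------------------
  1   | juice | dog | Delta | blue | lawyer
  2   | coffee | bird | Beta | yellow | teacher
  3   | milk | horse | Epsilon | green | artist
  4   | water | fish | Alpha | white | doctor
  5   | tea | cat | Gamma | red | engineer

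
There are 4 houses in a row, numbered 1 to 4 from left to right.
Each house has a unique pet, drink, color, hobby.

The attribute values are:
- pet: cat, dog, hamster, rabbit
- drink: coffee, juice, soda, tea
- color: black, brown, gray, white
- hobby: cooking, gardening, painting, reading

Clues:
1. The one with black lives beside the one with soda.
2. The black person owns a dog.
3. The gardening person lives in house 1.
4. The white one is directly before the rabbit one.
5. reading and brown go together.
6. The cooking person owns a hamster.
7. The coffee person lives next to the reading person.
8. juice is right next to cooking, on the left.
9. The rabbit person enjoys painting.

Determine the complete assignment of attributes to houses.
Solution:

House | Pet | Drink | Color | Hobby
-----------------------------------
  1   | dog | juice | black | gardening
  2   | hamster | soda | white | cooking
  3   | rabbit | coffee | gray | painting
  4   | cat | tea | brown | reading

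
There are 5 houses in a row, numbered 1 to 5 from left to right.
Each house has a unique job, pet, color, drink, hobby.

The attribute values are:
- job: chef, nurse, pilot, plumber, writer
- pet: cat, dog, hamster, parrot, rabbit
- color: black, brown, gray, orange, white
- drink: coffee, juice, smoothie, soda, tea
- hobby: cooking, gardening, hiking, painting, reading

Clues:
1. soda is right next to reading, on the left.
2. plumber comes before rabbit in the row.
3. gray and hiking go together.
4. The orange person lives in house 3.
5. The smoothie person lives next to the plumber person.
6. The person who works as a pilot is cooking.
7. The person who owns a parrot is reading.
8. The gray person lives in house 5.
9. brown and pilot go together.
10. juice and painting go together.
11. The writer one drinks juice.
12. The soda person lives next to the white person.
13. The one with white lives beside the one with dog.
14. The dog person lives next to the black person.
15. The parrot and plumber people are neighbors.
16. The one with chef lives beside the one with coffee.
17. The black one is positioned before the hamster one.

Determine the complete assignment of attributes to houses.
Solution:

House | Job | Pet | Color | Drink | Hobby
-----------------------------------------
  1   | pilot | cat | brown | soda | cooking
  2   | chef | parrot | white | smoothie | reading
  3   | plumber | dog | orange | coffee | gardening
  4   | writer | rabbit | black | juice | painting
  5   | nurse | hamster | gray | tea | hiking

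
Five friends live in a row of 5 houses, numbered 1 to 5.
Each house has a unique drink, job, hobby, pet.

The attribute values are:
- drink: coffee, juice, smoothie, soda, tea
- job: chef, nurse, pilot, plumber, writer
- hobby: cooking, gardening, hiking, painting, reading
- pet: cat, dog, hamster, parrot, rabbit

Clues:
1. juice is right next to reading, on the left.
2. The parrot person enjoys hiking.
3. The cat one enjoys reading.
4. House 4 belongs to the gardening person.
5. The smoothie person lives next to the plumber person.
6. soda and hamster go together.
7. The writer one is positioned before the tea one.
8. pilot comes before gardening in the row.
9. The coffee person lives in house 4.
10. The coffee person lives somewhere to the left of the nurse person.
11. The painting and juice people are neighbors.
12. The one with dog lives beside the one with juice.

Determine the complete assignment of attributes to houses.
Solution:

House | Drink | Job | Hobby | Pet
---------------------------------
  1   | smoothie | writer | painting | dog
  2   | juice | plumber | hiking | parrot
  3   | tea | pilot | reading | cat
  4   | coffee | chef | gardening | rabbit
  5   | soda | nurse | cooking | hamster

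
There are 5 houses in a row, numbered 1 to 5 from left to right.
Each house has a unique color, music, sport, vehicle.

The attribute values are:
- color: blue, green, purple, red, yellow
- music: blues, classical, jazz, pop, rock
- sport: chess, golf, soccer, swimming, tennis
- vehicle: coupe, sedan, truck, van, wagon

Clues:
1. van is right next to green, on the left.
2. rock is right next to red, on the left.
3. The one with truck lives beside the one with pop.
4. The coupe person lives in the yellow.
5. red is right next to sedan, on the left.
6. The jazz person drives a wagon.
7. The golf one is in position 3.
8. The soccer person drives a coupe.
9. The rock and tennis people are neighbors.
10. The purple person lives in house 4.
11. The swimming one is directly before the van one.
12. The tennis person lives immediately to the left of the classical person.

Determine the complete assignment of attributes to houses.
Solution:

House | Color | Music | Sport | Vehicle
---------------------------------------
  1   | blue | rock | swimming | truck
  2   | red | pop | tennis | van
  3   | green | classical | golf | sedan
  4   | purple | jazz | chess | wagon
  5   | yellow | blues | soccer | coupe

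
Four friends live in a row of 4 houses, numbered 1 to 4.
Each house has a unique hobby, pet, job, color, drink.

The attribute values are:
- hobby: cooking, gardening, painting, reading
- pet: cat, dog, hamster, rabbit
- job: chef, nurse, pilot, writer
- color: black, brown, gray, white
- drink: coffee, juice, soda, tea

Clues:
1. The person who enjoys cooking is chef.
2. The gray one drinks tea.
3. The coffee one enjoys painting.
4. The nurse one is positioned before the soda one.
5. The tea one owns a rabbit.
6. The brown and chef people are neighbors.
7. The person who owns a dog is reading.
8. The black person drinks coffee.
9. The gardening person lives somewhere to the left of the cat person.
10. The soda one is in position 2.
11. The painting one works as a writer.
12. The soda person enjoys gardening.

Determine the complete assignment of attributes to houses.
Solution:

House | Hobby | Pet | Job | Color | Drink
-----------------------------------------
  1   | reading | dog | nurse | white | juice
  2   | gardening | hamster | pilot | brown | soda
  3   | cooking | rabbit | chef | gray | tea
  4   | painting | cat | writer | black | coffee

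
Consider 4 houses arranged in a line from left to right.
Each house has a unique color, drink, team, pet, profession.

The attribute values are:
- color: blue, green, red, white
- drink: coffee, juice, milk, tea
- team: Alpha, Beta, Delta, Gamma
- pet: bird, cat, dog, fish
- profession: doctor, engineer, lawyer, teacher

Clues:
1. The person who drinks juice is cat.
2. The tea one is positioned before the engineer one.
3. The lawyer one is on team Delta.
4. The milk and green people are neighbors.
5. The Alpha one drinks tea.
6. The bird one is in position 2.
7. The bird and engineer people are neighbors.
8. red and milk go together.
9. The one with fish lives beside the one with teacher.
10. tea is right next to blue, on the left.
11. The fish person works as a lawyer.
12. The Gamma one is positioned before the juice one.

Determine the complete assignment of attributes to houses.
Solution:

House | Color | Drink | Team | Pet | Profession
-----------------------------------------------
  1   | red | milk | Delta | fish | lawyer
  2   | green | tea | Alpha | bird | teacher
  3   | blue | coffee | Gamma | dog | engineer
  4   | white | juice | Beta | cat | doctor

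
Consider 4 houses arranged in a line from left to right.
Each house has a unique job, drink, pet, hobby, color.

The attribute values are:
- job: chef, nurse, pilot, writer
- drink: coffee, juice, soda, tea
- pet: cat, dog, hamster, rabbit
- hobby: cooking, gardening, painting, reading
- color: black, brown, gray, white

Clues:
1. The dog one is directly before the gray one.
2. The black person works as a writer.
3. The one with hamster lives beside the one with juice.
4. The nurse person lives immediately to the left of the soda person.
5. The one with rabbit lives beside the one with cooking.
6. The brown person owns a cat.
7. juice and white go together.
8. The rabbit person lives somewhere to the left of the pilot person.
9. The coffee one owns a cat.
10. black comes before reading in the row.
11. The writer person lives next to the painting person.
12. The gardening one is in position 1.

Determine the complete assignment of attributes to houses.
Solution:

House | Job | Drink | Pet | Hobby | Color
-----------------------------------------
  1   | writer | tea | hamster | gardening | black
  2   | nurse | juice | dog | painting | white
  3   | chef | soda | rabbit | reading | gray
  4   | pilot | coffee | cat | cooking | brown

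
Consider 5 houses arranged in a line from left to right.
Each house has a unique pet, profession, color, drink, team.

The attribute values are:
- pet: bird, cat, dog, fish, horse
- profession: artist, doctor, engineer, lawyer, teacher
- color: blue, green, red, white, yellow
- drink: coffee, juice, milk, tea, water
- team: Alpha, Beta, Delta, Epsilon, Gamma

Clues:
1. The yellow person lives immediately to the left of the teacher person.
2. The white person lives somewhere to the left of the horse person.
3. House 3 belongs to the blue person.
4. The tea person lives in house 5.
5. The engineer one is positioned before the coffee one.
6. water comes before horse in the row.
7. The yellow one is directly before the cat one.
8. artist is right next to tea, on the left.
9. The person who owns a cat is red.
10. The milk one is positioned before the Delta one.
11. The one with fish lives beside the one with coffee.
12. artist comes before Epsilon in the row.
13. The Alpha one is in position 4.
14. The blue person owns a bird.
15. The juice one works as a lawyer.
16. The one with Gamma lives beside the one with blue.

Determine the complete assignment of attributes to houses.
Solution:

House | Pet | Profession | Color | Drink | Team
-----------------------------------------------
  1   | fish | engineer | yellow | milk | Beta
  2   | cat | teacher | red | coffee | Gamma
  3   | bird | lawyer | blue | juice | Delta
  4   | dog | artist | white | water | Alpha
  5   | horse | doctor | green | tea | Epsilon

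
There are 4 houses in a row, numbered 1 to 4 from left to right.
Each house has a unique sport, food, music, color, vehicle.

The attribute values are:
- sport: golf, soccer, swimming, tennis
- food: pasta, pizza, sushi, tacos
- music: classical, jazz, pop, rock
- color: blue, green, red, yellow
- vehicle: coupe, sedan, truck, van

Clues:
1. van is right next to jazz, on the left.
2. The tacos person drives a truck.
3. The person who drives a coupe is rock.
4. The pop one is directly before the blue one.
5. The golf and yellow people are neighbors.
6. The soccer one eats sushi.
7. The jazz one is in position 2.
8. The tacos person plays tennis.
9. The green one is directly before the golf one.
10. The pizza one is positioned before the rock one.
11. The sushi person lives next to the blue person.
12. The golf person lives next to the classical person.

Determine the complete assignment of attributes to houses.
Solution:

House | Sport | Food | Music | Color | Vehicle
----------------------------------------------
  1   | soccer | sushi | pop | green | van
  2   | golf | pizza | jazz | blue | sedan
  3   | tennis | tacos | classical | yellow | truck
  4   | swimming | pasta | rock | red | coupe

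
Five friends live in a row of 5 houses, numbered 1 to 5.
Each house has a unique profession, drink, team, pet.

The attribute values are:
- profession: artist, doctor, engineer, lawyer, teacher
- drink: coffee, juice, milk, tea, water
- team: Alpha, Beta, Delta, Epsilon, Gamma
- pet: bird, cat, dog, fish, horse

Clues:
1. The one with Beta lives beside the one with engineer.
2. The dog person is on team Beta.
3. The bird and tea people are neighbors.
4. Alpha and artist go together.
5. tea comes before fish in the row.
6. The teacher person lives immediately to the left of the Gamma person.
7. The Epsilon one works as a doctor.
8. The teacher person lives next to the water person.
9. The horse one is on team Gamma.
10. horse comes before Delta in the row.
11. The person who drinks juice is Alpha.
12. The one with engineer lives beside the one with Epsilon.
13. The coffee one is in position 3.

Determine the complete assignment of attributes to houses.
Solution:

House | Profession | Drink | Team | Pet
---------------------------------------
  1   | teacher | milk | Beta | dog
  2   | engineer | water | Gamma | horse
  3   | doctor | coffee | Epsilon | bird
  4   | lawyer | tea | Delta | cat
  5   | artist | juice | Alpha | fish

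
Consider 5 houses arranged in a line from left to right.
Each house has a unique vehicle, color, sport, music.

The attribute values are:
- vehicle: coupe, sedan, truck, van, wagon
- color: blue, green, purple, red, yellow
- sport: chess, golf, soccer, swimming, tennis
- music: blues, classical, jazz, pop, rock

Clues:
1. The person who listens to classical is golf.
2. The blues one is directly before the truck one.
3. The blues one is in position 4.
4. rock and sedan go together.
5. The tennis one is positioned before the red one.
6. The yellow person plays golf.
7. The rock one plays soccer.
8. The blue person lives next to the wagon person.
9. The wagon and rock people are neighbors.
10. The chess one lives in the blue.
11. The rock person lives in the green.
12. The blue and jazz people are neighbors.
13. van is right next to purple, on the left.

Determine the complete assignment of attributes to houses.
Solution:

House | Vehicle | Color | Sport | Music
---------------------------------------
  1   | van | blue | chess | pop
  2   | wagon | purple | tennis | jazz
  3   | sedan | green | soccer | rock
  4   | coupe | red | swimming | blues
  5   | truck | yellow | golf | classical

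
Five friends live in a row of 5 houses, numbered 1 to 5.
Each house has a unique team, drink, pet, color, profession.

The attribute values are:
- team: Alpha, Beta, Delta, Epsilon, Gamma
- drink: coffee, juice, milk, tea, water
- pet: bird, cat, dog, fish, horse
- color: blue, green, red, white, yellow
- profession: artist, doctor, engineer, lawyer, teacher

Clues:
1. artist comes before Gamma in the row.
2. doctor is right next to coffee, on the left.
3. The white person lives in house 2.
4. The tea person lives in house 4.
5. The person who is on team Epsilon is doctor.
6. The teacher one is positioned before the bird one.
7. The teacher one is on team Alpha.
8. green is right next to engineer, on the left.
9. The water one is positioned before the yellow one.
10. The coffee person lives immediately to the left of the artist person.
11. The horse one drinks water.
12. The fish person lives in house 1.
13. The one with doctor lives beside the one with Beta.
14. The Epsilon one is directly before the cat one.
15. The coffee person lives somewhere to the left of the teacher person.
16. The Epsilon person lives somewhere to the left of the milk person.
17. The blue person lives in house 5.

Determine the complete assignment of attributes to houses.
Solution:

House | Team | Drink | Pet | Color | Profession
-----------------------------------------------
  1   | Epsilon | juice | fish | green | doctor
  2   | Beta | coffee | cat | white | engineer
  3   | Delta | water | horse | red | artist
  4   | Alpha | tea | dog | yellow | teacher
  5   | Gamma | milk | bird | blue | lawyer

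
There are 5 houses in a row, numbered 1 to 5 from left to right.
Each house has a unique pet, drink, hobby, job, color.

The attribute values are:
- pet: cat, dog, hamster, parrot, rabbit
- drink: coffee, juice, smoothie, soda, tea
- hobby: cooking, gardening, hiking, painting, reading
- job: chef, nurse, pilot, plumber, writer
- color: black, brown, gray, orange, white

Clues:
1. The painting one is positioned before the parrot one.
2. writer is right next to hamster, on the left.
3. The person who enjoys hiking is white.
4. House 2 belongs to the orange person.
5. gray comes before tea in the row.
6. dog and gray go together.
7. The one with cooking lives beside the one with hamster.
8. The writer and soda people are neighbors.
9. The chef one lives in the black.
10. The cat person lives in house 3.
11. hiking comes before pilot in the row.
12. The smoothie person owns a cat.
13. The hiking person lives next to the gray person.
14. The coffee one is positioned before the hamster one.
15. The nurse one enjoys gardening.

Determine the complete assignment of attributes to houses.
Solution:

House | Pet | Drink | Hobby | Job | Color
-----------------------------------------
  1   | rabbit | coffee | cooking | writer | brown
  2   | hamster | soda | gardening | nurse | orange
  3   | cat | smoothie | hiking | plumber | white
  4   | dog | juice | painting | pilot | gray
  5   | parrot | tea | reading | chef | black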